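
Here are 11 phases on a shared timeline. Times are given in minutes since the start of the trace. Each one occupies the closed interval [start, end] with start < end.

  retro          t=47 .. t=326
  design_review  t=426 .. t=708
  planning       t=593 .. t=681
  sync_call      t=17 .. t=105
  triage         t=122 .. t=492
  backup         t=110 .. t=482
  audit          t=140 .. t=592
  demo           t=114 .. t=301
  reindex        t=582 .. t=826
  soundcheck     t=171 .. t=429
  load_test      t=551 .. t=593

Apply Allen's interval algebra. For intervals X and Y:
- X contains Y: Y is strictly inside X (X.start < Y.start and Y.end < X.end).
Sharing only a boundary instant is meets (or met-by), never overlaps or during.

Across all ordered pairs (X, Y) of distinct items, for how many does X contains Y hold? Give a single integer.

Checking all 110 ordered pairs for relation 'contains'; matching pairs in alphabetical order:
(audit, soundcheck): audit contains soundcheck ✓
(backup, demo): backup contains demo ✓
(backup, soundcheck): backup contains soundcheck ✓
(design_review, load_test): design_review contains load_test ✓
(design_review, planning): design_review contains planning ✓
(reindex, planning): reindex contains planning ✓
(retro, demo): retro contains demo ✓
(triage, soundcheck): triage contains soundcheck ✓
Count: 8.

8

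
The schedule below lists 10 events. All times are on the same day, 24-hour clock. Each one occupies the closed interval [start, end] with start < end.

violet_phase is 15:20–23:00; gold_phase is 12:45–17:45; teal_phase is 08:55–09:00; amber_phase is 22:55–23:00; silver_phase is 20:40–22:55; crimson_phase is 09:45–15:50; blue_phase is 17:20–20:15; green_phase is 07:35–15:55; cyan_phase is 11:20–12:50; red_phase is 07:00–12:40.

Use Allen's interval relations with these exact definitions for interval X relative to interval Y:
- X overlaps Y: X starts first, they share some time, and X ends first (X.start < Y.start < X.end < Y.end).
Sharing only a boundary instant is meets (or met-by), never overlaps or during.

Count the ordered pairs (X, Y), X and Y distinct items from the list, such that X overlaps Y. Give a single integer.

Checking all 90 ordered pairs for relation 'overlaps'; matching pairs in alphabetical order:
(crimson_phase, gold_phase): crimson_phase overlaps gold_phase ✓
(crimson_phase, violet_phase): crimson_phase overlaps violet_phase ✓
(cyan_phase, gold_phase): cyan_phase overlaps gold_phase ✓
(gold_phase, blue_phase): gold_phase overlaps blue_phase ✓
(gold_phase, violet_phase): gold_phase overlaps violet_phase ✓
(green_phase, gold_phase): green_phase overlaps gold_phase ✓
(green_phase, violet_phase): green_phase overlaps violet_phase ✓
(red_phase, crimson_phase): red_phase overlaps crimson_phase ✓
(red_phase, cyan_phase): red_phase overlaps cyan_phase ✓
(red_phase, green_phase): red_phase overlaps green_phase ✓
Count: 10.

10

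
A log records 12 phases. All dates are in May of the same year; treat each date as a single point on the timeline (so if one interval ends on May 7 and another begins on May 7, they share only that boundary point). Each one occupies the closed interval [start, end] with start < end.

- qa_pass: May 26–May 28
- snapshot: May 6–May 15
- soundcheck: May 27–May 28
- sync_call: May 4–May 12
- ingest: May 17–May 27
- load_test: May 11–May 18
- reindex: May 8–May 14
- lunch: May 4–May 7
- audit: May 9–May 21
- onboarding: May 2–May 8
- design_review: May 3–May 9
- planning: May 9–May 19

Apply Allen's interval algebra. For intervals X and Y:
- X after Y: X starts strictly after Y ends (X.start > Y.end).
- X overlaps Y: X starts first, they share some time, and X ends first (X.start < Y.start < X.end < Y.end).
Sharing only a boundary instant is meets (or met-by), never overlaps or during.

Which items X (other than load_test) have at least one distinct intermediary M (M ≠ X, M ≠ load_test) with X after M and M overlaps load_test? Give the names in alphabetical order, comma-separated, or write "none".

ingest, qa_pass, soundcheck

Target load_test = [May 11, May 18].
Intermediaries M with M overlaps load_test: reindex, snapshot, sync_call.
Via reindex — items with X after reindex: ingest, qa_pass, soundcheck.
Via snapshot — items with X after snapshot: ingest, qa_pass, soundcheck.
Via sync_call — items with X after sync_call: ingest, qa_pass, soundcheck.
Union: ingest, qa_pass, soundcheck.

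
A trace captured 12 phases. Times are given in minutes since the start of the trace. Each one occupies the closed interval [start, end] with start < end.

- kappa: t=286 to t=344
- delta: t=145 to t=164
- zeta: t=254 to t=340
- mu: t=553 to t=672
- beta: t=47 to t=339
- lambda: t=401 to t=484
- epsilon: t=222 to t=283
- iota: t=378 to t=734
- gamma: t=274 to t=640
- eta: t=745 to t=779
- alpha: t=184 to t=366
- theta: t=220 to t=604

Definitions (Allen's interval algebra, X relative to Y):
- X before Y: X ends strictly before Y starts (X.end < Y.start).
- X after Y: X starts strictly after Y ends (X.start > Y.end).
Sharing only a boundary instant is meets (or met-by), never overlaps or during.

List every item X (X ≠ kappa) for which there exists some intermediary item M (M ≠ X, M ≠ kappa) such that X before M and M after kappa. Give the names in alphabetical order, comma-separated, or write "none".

alpha, beta, delta, epsilon, gamma, iota, lambda, mu, theta, zeta

Target kappa = [t=286, t=344].
Intermediaries M with M after kappa: eta, iota, lambda, mu.
Via eta — items with X before eta: alpha, beta, delta, epsilon, gamma, iota, lambda, mu, theta, zeta.
Via iota — items with X before iota: alpha, beta, delta, epsilon, zeta.
Via lambda — items with X before lambda: alpha, beta, delta, epsilon, zeta.
Via mu — items with X before mu: alpha, beta, delta, epsilon, lambda, zeta.
Union: alpha, beta, delta, epsilon, gamma, iota, lambda, mu, theta, zeta.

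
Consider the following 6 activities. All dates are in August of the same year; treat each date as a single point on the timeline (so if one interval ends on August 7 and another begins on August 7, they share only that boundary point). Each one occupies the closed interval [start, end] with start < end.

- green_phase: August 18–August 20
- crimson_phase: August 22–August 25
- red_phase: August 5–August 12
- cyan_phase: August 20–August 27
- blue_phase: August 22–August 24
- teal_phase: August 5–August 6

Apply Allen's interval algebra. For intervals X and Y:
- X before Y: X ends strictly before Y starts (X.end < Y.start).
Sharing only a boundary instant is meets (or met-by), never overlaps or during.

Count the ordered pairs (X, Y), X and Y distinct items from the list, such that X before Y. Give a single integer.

10

Checking all 30 ordered pairs for relation 'before'; matching pairs in alphabetical order:
(green_phase, blue_phase): green_phase before blue_phase ✓
(green_phase, crimson_phase): green_phase before crimson_phase ✓
(red_phase, blue_phase): red_phase before blue_phase ✓
(red_phase, crimson_phase): red_phase before crimson_phase ✓
(red_phase, cyan_phase): red_phase before cyan_phase ✓
(red_phase, green_phase): red_phase before green_phase ✓
(teal_phase, blue_phase): teal_phase before blue_phase ✓
(teal_phase, crimson_phase): teal_phase before crimson_phase ✓
(teal_phase, cyan_phase): teal_phase before cyan_phase ✓
(teal_phase, green_phase): teal_phase before green_phase ✓
Count: 10.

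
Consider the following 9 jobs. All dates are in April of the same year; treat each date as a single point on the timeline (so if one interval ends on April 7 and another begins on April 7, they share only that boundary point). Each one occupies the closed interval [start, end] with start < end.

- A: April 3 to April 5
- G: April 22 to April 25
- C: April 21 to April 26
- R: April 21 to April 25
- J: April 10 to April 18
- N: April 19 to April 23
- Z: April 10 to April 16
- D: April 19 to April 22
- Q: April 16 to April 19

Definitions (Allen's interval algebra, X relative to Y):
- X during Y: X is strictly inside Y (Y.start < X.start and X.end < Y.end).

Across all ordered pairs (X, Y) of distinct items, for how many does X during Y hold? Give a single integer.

1

Checking all 72 ordered pairs for relation 'during'; matching pairs in alphabetical order:
(G, C): G during C ✓
Count: 1.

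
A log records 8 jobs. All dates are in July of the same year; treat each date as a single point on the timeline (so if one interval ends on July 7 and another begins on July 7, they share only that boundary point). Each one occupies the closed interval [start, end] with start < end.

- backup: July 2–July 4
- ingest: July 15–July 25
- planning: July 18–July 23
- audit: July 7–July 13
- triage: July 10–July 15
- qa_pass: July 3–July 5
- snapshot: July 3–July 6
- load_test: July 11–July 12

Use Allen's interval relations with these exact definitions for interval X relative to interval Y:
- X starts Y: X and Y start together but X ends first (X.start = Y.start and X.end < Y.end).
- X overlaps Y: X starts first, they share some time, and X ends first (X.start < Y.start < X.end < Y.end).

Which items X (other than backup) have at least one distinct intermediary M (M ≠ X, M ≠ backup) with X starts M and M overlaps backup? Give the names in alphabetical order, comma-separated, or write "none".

none

Target backup = [July 2, July 4].
Intermediaries M with M overlaps backup: none.
Union: none.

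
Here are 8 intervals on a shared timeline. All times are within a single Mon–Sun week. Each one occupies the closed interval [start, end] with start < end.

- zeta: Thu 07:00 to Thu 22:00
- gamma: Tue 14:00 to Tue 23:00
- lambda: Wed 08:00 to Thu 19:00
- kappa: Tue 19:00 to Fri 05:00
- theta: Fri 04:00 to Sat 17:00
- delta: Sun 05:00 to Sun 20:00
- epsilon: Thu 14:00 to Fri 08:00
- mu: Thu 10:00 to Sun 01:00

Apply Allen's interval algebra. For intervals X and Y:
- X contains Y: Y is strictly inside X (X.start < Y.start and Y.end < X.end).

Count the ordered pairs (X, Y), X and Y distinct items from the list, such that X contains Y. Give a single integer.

4

Checking all 56 ordered pairs for relation 'contains'; matching pairs in alphabetical order:
(kappa, lambda): kappa contains lambda ✓
(kappa, zeta): kappa contains zeta ✓
(mu, epsilon): mu contains epsilon ✓
(mu, theta): mu contains theta ✓
Count: 4.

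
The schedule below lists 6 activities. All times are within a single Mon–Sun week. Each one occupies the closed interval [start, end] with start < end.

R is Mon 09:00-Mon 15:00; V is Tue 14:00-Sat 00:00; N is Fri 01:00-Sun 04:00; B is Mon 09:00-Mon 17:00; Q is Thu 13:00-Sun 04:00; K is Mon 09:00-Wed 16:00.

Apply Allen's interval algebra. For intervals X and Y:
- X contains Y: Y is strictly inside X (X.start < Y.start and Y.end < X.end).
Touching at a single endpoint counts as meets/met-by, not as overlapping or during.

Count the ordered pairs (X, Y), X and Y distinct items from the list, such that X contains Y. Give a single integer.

Checking all 30 ordered pairs for relation 'contains'; matching pairs in alphabetical order:
No pair satisfies it.
Count: 0.

0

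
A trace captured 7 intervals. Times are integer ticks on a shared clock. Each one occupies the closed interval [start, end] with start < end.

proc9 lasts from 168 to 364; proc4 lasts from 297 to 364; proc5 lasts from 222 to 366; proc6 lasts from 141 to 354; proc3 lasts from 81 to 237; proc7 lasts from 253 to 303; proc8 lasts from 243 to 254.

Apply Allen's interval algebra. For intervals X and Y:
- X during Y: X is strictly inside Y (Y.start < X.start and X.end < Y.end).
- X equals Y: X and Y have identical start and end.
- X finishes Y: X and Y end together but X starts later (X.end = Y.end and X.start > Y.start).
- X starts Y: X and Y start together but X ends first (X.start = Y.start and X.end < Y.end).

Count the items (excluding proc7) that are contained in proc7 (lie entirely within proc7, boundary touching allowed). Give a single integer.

Target proc7 = [253, 303].
proc3 [81, 237] → before → no.
proc4 [297, 364] → overlapped-by → no.
proc5 [222, 366] → contains → no.
proc6 [141, 354] → contains → no.
proc8 [243, 254] → overlaps → no.
proc9 [168, 364] → contains → no.
Total: 0.

0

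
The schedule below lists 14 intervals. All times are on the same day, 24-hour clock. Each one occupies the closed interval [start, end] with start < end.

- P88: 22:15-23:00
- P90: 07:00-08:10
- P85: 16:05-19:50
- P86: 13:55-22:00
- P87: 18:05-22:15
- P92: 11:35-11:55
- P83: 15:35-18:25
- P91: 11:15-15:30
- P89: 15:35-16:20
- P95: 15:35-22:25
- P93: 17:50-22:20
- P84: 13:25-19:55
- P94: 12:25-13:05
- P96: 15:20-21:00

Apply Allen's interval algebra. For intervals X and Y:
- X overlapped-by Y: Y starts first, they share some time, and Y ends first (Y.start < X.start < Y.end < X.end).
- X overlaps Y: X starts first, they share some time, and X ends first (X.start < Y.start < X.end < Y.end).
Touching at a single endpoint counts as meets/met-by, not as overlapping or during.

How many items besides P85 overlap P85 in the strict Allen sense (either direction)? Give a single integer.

Target P85 = [16:05, 19:50].
P83 [15:35, 18:25] → overlaps → counts.
P84 [13:25, 19:55] → contains → no.
P86 [13:55, 22:00] → contains → no.
P87 [18:05, 22:15] → overlapped-by → counts.
P88 [22:15, 23:00] → after → no.
P89 [15:35, 16:20] → overlaps → counts.
P90 [07:00, 08:10] → before → no.
P91 [11:15, 15:30] → before → no.
P92 [11:35, 11:55] → before → no.
P93 [17:50, 22:20] → overlapped-by → counts.
P94 [12:25, 13:05] → before → no.
P95 [15:35, 22:25] → contains → no.
P96 [15:20, 21:00] → contains → no.
Total: 4.

4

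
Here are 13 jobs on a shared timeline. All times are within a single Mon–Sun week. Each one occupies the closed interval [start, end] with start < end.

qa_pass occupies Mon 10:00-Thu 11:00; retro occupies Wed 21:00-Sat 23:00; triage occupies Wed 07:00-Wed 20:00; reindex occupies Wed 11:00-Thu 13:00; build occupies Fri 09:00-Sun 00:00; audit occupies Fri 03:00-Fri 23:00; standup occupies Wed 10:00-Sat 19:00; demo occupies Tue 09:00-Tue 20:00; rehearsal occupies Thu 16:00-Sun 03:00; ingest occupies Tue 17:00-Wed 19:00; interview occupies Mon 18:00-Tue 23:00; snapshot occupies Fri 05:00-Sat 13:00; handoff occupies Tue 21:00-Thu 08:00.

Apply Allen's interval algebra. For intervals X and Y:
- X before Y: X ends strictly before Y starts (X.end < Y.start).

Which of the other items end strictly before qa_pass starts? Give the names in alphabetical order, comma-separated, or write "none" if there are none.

none

Target qa_pass = [Mon 10:00, Thu 11:00].
audit [Fri 03:00, Fri 23:00] → after → no.
build [Fri 09:00, Sun 00:00] → after → no.
demo [Tue 09:00, Tue 20:00] → during → no.
handoff [Tue 21:00, Thu 08:00] → during → no.
ingest [Tue 17:00, Wed 19:00] → during → no.
interview [Mon 18:00, Tue 23:00] → during → no.
rehearsal [Thu 16:00, Sun 03:00] → after → no.
reindex [Wed 11:00, Thu 13:00] → overlapped-by → no.
retro [Wed 21:00, Sat 23:00] → overlapped-by → no.
snapshot [Fri 05:00, Sat 13:00] → after → no.
standup [Wed 10:00, Sat 19:00] → overlapped-by → no.
triage [Wed 07:00, Wed 20:00] → during → no.
Result: none.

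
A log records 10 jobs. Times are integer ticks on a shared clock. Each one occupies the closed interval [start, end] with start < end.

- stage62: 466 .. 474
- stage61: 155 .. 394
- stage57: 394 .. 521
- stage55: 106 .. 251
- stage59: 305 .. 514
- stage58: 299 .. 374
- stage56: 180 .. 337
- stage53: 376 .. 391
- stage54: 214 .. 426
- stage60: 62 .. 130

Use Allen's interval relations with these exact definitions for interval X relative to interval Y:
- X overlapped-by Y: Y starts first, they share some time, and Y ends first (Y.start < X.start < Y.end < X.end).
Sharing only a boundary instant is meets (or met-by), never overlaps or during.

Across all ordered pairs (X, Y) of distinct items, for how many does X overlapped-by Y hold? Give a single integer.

13

Checking all 90 ordered pairs for relation 'overlapped-by'; matching pairs in alphabetical order:
(stage54, stage55): stage54 overlapped-by stage55 ✓
(stage54, stage56): stage54 overlapped-by stage56 ✓
(stage54, stage61): stage54 overlapped-by stage61 ✓
(stage55, stage60): stage55 overlapped-by stage60 ✓
(stage56, stage55): stage56 overlapped-by stage55 ✓
(stage57, stage54): stage57 overlapped-by stage54 ✓
(stage57, stage59): stage57 overlapped-by stage59 ✓
(stage58, stage56): stage58 overlapped-by stage56 ✓
(stage59, stage54): stage59 overlapped-by stage54 ✓
(stage59, stage56): stage59 overlapped-by stage56 ✓
(stage59, stage58): stage59 overlapped-by stage58 ✓
(stage59, stage61): stage59 overlapped-by stage61 ✓
(stage61, stage55): stage61 overlapped-by stage55 ✓
Count: 13.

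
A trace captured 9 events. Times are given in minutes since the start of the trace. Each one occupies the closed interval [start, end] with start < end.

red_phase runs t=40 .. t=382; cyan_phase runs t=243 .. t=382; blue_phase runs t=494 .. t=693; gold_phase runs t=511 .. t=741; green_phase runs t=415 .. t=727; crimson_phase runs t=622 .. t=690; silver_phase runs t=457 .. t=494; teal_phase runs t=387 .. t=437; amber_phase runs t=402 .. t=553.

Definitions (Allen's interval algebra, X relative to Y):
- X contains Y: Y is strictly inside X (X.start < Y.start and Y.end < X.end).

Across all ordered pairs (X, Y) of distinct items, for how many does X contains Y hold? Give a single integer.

Checking all 72 ordered pairs for relation 'contains'; matching pairs in alphabetical order:
(amber_phase, silver_phase): amber_phase contains silver_phase ✓
(blue_phase, crimson_phase): blue_phase contains crimson_phase ✓
(gold_phase, crimson_phase): gold_phase contains crimson_phase ✓
(green_phase, blue_phase): green_phase contains blue_phase ✓
(green_phase, crimson_phase): green_phase contains crimson_phase ✓
(green_phase, silver_phase): green_phase contains silver_phase ✓
Count: 6.

6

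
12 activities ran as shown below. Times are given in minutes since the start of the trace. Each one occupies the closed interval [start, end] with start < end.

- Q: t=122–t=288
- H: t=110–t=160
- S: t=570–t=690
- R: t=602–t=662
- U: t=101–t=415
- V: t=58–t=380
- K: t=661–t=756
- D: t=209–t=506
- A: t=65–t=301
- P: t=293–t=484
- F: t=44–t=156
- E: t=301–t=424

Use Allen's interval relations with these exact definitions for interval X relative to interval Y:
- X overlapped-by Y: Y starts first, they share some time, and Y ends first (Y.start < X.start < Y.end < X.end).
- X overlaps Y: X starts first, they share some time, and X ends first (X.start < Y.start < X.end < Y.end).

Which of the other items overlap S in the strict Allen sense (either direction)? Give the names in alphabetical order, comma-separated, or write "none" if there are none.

Target S = [t=570, t=690].
A [t=65, t=301] → before → no.
D [t=209, t=506] → before → no.
E [t=301, t=424] → before → no.
F [t=44, t=156] → before → no.
H [t=110, t=160] → before → no.
K [t=661, t=756] → overlapped-by → yes.
P [t=293, t=484] → before → no.
Q [t=122, t=288] → before → no.
R [t=602, t=662] → during → no.
U [t=101, t=415] → before → no.
V [t=58, t=380] → before → no.
Result: K.

K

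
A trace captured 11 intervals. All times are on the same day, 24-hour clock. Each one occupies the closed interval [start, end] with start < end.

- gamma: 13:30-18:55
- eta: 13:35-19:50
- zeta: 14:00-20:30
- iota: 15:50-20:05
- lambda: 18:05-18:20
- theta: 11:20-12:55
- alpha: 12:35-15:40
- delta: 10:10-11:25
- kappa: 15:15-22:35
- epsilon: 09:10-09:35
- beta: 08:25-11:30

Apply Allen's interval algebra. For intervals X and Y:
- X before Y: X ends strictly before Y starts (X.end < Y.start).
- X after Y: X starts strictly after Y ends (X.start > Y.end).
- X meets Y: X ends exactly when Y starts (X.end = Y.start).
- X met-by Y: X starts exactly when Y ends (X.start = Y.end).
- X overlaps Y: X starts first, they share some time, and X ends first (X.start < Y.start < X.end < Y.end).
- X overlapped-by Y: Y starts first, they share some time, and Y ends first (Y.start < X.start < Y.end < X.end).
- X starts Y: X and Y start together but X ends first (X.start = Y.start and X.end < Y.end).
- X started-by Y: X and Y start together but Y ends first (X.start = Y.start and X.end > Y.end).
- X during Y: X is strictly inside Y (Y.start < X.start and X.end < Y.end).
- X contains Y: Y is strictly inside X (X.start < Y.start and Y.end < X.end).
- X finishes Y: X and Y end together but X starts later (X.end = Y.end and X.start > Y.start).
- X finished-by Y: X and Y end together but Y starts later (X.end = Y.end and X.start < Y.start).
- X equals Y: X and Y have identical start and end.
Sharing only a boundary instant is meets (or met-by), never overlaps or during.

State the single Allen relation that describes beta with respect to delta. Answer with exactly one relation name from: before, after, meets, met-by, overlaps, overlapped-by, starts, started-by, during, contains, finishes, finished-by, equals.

beta = [08:25, 11:30]; delta = [10:10, 11:25].
Compare endpoints: beta.start < delta.start, beta.start < delta.end, beta.end > delta.start, beta.end > delta.end.
That pattern is 'contains'.

contains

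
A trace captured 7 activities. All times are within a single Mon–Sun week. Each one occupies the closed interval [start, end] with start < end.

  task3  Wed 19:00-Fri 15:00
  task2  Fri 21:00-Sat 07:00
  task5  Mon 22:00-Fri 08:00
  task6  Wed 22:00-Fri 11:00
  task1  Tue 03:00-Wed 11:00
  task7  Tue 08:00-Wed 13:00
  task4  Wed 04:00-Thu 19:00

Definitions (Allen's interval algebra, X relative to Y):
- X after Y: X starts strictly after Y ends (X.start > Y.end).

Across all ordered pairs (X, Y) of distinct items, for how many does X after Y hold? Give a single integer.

Checking all 42 ordered pairs for relation 'after'; matching pairs in alphabetical order:
(task2, task1): task2 after task1 ✓
(task2, task3): task2 after task3 ✓
(task2, task4): task2 after task4 ✓
(task2, task5): task2 after task5 ✓
(task2, task6): task2 after task6 ✓
(task2, task7): task2 after task7 ✓
(task3, task1): task3 after task1 ✓
(task3, task7): task3 after task7 ✓
(task6, task1): task6 after task1 ✓
(task6, task7): task6 after task7 ✓
Count: 10.

10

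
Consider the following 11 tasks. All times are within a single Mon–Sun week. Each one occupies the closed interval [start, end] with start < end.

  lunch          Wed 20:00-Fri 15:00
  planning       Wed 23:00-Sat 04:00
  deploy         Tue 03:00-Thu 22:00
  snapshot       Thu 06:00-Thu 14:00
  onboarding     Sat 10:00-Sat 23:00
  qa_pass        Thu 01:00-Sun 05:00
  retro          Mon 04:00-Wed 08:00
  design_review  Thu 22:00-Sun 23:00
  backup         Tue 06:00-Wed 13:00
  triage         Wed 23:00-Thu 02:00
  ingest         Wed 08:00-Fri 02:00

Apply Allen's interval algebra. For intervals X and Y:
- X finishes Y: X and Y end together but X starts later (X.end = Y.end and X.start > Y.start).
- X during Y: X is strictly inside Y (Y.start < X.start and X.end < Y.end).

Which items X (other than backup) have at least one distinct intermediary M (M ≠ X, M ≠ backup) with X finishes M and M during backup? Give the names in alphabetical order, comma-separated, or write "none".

none

Target backup = [Tue 06:00, Wed 13:00].
Intermediaries M with M during backup: none.
Union: none.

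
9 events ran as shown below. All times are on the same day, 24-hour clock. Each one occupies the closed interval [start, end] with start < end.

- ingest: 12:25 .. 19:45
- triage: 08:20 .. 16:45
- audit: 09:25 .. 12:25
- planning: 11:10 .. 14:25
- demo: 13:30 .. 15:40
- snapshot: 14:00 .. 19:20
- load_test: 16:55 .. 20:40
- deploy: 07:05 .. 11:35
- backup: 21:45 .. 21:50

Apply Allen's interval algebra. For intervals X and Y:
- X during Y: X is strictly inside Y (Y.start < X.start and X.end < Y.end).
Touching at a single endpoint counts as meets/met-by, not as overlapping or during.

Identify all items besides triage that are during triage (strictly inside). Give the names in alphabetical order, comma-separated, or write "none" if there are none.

Target triage = [08:20, 16:45].
audit [09:25, 12:25] → during → yes.
backup [21:45, 21:50] → after → no.
demo [13:30, 15:40] → during → yes.
deploy [07:05, 11:35] → overlaps → no.
ingest [12:25, 19:45] → overlapped-by → no.
load_test [16:55, 20:40] → after → no.
planning [11:10, 14:25] → during → yes.
snapshot [14:00, 19:20] → overlapped-by → no.
Result: audit, demo, planning.

audit, demo, planning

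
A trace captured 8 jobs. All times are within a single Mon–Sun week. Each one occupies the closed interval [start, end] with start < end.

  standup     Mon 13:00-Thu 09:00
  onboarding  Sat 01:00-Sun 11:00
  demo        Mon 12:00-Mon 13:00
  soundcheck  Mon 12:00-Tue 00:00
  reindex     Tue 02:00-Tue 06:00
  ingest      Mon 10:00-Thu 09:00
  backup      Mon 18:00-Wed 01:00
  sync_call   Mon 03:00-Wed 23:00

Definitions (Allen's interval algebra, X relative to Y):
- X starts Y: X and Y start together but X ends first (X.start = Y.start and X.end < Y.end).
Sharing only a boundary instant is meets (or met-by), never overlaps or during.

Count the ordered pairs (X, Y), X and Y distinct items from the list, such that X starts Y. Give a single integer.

1

Checking all 56 ordered pairs for relation 'starts'; matching pairs in alphabetical order:
(demo, soundcheck): demo starts soundcheck ✓
Count: 1.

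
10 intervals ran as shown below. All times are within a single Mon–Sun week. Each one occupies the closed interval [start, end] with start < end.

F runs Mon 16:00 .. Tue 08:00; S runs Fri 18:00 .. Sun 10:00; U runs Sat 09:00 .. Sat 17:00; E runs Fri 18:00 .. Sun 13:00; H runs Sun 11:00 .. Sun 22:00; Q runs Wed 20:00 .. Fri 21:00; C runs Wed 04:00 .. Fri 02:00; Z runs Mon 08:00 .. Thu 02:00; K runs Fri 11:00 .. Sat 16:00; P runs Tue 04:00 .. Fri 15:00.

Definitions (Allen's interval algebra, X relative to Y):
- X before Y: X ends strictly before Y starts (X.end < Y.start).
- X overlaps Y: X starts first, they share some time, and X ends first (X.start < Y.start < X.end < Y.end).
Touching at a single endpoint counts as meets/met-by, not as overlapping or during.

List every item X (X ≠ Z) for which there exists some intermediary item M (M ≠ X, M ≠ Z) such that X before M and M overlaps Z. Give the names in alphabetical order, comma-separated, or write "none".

none

Target Z = [Mon 08:00, Thu 02:00].
Intermediaries M with M overlaps Z: none.
Union: none.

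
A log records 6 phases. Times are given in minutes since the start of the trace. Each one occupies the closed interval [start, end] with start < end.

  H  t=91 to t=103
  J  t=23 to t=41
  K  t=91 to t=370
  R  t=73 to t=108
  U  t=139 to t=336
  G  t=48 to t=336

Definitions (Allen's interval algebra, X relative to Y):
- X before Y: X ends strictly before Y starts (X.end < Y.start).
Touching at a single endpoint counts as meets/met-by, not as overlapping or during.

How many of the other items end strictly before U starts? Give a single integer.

3

Target U = [t=139, t=336].
G [t=48, t=336] → finished-by → no.
H [t=91, t=103] → before → counts.
J [t=23, t=41] → before → counts.
K [t=91, t=370] → contains → no.
R [t=73, t=108] → before → counts.
Total: 3.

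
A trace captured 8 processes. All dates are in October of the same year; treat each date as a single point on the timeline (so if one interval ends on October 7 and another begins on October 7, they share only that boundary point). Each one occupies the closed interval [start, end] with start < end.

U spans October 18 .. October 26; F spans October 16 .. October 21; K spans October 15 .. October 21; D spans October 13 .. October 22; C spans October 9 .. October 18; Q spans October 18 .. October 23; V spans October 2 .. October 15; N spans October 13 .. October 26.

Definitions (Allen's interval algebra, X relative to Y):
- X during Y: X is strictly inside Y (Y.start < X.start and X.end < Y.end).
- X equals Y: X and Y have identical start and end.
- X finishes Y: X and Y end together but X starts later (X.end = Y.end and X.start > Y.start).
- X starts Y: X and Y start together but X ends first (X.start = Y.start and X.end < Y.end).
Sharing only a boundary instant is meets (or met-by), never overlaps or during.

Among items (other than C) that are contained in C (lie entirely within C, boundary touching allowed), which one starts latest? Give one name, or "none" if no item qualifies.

none

Target C = [October 9, October 18].
D [October 13, October 22] → overlapped-by → excluded.
F [October 16, October 21] → overlapped-by → excluded.
K [October 15, October 21] → overlapped-by → excluded.
N [October 13, October 26] → overlapped-by → excluded.
Q [October 18, October 23] → met-by → excluded.
U [October 18, October 26] → met-by → excluded.
V [October 2, October 15] → overlaps → excluded.
No candidates → none.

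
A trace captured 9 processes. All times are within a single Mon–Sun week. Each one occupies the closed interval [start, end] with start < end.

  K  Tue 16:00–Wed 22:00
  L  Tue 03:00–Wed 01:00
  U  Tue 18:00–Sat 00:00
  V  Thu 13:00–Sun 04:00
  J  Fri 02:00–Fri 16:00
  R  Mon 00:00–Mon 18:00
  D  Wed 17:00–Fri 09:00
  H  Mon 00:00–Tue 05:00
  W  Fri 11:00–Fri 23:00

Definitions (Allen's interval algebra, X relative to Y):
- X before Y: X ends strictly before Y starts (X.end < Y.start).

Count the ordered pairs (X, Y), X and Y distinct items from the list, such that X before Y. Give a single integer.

Checking all 72 ordered pairs for relation 'before'; matching pairs in alphabetical order:
(D, W): D before W ✓
(H, D): H before D ✓
(H, J): H before J ✓
(H, K): H before K ✓
(H, U): H before U ✓
(H, V): H before V ✓
(H, W): H before W ✓
(K, J): K before J ✓
(K, V): K before V ✓
(K, W): K before W ✓
(L, D): L before D ✓
(L, J): L before J ✓
(L, V): L before V ✓
(L, W): L before W ✓
(R, D): R before D ✓
(R, J): R before J ✓
(R, K): R before K ✓
(R, L): R before L ✓
(R, U): R before U ✓
(R, V): R before V ✓
(R, W): R before W ✓
Count: 21.

21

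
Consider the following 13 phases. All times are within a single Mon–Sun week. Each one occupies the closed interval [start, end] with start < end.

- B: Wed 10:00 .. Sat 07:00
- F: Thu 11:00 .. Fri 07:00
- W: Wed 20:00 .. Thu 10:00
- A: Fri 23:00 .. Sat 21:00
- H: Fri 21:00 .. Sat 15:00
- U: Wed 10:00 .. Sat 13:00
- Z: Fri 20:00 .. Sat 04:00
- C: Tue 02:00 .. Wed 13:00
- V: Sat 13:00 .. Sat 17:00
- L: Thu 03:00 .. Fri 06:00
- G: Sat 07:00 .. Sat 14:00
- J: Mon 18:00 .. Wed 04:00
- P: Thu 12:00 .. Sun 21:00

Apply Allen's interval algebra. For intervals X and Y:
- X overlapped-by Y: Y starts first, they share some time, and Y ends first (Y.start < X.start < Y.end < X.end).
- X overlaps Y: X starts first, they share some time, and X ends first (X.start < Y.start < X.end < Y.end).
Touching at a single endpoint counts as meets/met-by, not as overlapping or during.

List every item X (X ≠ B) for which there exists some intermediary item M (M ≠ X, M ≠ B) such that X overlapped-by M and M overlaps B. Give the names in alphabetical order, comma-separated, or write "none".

U

Target B = [Wed 10:00, Sat 07:00].
Intermediaries M with M overlaps B: C.
Via C — items with X overlapped-by C: U.
Union: U.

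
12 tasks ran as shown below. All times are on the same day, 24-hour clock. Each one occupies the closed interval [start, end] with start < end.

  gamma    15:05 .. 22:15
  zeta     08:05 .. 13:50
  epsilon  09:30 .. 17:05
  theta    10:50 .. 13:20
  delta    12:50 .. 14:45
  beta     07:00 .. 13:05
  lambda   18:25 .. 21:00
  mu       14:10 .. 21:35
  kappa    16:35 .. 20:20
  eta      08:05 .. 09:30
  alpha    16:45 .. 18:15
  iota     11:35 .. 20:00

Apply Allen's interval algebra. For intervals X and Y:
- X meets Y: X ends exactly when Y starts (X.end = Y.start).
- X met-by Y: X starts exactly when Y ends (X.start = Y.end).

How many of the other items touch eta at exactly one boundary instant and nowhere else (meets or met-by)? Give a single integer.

1

Target eta = [08:05, 09:30].
alpha [16:45, 18:15] → after → no.
beta [07:00, 13:05] → contains → no.
delta [12:50, 14:45] → after → no.
epsilon [09:30, 17:05] → met-by → counts.
gamma [15:05, 22:15] → after → no.
iota [11:35, 20:00] → after → no.
kappa [16:35, 20:20] → after → no.
lambda [18:25, 21:00] → after → no.
mu [14:10, 21:35] → after → no.
theta [10:50, 13:20] → after → no.
zeta [08:05, 13:50] → started-by → no.
Total: 1.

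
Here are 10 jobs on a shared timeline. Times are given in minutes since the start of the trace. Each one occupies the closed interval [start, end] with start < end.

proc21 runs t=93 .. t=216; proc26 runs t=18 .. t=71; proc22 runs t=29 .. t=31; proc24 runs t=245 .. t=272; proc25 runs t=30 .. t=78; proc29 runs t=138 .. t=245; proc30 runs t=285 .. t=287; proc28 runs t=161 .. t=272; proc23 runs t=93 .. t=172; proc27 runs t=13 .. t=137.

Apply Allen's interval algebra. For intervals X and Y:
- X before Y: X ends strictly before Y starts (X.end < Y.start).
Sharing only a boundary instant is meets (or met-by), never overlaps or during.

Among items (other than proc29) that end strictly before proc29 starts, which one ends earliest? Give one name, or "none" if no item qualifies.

proc22

Target proc29 = [t=138, t=245].
proc21 [t=93, t=216] → overlaps → excluded.
proc22 [t=29, t=31] → before → candidate.
proc23 [t=93, t=172] → overlaps → excluded.
proc24 [t=245, t=272] → met-by → excluded.
proc25 [t=30, t=78] → before → candidate.
proc26 [t=18, t=71] → before → candidate.
proc27 [t=13, t=137] → before → candidate.
proc28 [t=161, t=272] → overlapped-by → excluded.
proc30 [t=285, t=287] → after → excluded.
Among candidates, earliest end is t=31 → proc22.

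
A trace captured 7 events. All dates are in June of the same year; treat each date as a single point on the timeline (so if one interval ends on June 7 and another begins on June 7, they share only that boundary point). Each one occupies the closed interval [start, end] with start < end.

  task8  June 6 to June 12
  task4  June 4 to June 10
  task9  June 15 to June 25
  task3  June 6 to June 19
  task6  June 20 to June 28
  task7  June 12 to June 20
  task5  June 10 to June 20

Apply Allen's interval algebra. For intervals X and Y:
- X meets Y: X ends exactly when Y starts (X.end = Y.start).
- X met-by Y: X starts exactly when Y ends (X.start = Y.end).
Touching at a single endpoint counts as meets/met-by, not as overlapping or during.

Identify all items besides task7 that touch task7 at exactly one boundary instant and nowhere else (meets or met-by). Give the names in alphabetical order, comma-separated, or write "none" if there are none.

task6, task8

Target task7 = [June 12, June 20].
task3 [June 6, June 19] → overlaps → no.
task4 [June 4, June 10] → before → no.
task5 [June 10, June 20] → finished-by → no.
task6 [June 20, June 28] → met-by → yes.
task8 [June 6, June 12] → meets → yes.
task9 [June 15, June 25] → overlapped-by → no.
Result: task6, task8.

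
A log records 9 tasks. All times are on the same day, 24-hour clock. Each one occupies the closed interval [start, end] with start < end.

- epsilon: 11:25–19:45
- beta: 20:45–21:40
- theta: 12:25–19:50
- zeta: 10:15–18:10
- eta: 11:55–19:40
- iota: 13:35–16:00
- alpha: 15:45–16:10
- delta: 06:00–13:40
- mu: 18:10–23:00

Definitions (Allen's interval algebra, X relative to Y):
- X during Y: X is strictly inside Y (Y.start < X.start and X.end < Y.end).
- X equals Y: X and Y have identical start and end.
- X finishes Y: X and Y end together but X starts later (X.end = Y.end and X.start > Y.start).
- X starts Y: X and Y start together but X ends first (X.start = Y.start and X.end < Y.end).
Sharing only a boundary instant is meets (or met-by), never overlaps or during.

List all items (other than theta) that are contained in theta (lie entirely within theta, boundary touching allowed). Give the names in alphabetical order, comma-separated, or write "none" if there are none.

alpha, iota

Target theta = [12:25, 19:50].
alpha [15:45, 16:10] → during → yes.
beta [20:45, 21:40] → after → no.
delta [06:00, 13:40] → overlaps → no.
epsilon [11:25, 19:45] → overlaps → no.
eta [11:55, 19:40] → overlaps → no.
iota [13:35, 16:00] → during → yes.
mu [18:10, 23:00] → overlapped-by → no.
zeta [10:15, 18:10] → overlaps → no.
Result: alpha, iota.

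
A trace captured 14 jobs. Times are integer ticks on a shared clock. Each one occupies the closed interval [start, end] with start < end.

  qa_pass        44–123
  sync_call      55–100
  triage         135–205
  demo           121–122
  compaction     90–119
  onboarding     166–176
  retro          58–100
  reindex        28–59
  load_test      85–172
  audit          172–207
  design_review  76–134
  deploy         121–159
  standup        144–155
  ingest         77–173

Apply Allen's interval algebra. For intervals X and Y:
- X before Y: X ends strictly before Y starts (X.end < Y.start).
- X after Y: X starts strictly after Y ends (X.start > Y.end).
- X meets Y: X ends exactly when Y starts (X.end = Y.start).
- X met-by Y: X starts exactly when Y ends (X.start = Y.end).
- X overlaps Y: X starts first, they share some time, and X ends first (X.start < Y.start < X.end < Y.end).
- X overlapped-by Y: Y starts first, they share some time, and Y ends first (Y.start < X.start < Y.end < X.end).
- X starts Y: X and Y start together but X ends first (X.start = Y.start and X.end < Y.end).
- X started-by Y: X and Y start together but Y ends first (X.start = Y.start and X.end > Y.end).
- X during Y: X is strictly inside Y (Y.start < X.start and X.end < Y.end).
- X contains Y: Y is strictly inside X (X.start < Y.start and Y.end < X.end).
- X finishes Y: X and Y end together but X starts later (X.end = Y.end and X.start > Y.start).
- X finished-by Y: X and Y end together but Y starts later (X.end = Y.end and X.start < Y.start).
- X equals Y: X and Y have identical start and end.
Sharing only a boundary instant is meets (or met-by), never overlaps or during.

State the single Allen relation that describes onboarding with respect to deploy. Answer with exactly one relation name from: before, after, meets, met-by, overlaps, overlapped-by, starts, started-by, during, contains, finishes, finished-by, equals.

onboarding = [166, 176]; deploy = [121, 159].
Compare endpoints: onboarding.start > deploy.start, onboarding.start > deploy.end, onboarding.end > deploy.start, onboarding.end > deploy.end.
That pattern is 'after'.

after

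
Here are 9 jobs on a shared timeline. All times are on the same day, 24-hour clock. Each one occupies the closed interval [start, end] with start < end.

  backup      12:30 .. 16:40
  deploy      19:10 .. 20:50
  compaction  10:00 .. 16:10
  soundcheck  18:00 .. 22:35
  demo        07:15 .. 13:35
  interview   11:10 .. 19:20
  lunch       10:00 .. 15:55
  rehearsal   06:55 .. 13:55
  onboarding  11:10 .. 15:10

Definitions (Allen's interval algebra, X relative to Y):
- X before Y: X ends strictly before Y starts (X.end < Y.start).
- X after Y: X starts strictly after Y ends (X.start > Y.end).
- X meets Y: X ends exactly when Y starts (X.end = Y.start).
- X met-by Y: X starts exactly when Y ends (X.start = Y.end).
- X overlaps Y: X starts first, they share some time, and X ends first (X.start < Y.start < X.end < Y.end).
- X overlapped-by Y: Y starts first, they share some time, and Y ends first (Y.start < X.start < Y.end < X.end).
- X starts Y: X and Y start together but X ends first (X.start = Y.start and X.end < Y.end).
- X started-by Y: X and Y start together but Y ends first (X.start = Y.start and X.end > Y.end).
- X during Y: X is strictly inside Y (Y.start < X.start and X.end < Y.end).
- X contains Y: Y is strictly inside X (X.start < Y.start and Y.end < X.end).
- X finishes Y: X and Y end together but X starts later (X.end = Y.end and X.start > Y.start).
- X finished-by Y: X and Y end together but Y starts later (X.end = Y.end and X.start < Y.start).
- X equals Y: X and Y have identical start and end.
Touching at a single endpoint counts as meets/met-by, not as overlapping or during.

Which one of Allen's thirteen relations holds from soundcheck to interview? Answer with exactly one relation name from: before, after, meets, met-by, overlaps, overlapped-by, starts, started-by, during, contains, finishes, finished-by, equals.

overlapped-by

soundcheck = [18:00, 22:35]; interview = [11:10, 19:20].
Compare endpoints: soundcheck.start > interview.start, soundcheck.start < interview.end, soundcheck.end > interview.start, soundcheck.end > interview.end.
That pattern is 'overlapped-by'.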